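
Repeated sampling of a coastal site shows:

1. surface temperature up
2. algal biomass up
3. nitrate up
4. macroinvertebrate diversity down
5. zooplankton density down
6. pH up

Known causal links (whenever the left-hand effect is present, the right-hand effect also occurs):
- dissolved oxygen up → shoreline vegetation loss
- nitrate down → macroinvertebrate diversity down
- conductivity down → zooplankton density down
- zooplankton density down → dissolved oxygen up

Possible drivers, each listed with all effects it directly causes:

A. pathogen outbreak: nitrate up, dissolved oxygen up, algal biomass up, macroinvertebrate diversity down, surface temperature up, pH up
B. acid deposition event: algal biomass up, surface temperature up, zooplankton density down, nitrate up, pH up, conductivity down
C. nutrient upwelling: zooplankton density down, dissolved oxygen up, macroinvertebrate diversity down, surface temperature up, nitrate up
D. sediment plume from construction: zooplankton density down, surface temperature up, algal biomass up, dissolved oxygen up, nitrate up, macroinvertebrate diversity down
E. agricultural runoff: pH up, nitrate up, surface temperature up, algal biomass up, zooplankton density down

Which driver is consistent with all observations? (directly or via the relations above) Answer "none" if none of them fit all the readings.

none

Testing each hypothesis:
(A) pathogen outbreak — surface temperature up +; algal biomass up +; nitrate up +; macroinvertebrate diversity down +; zooplankton density down -; pH up +
(B) acid deposition event — does not account for macroinvertebrate diversity down
(C) nutrient upwelling — surface temperature up +; algal biomass up -; nitrate up +; macroinvertebrate diversity down +; zooplankton density down +; pH up -
(D) sediment plume from construction — does not account for pH up
(E) agricultural runoff — surface temperature up +; algal biomass up +; nitrate up +; macroinvertebrate diversity down -; zooplankton density down +; pH up +
No candidate is consistent with all observations.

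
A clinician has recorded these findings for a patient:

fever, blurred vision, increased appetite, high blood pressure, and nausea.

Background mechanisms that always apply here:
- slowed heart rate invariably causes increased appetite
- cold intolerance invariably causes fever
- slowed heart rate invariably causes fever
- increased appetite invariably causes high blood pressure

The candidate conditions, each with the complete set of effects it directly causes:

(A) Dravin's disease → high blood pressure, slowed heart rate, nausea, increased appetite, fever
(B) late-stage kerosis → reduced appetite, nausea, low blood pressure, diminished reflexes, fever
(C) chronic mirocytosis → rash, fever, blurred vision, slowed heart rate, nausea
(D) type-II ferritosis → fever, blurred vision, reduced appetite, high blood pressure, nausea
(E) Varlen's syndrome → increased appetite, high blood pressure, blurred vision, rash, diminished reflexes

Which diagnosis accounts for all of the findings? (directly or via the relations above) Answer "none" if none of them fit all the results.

C

For each candidate, compare predicted effects to what was observed:
(A) Dravin's disease — does not account for blurred vision
(B) late-stage kerosis — fails on blurred vision, increased appetite, high blood pressure (predicts reduced appetite, not increased appetite; predicts low blood pressure, not high blood pressure)
(C) chronic mirocytosis — fever +; blurred vision +; increased appetite + (through slowed heart rate → increased appetite); high blood pressure + (through slowed heart rate → increased appetite → high blood pressure); nausea +
(D) type-II ferritosis — fails on increased appetite (predicts reduced appetite, not increased appetite)
(E) Varlen's syndrome — does not account for fever, nausea
(C) is the only candidate with no mismatches.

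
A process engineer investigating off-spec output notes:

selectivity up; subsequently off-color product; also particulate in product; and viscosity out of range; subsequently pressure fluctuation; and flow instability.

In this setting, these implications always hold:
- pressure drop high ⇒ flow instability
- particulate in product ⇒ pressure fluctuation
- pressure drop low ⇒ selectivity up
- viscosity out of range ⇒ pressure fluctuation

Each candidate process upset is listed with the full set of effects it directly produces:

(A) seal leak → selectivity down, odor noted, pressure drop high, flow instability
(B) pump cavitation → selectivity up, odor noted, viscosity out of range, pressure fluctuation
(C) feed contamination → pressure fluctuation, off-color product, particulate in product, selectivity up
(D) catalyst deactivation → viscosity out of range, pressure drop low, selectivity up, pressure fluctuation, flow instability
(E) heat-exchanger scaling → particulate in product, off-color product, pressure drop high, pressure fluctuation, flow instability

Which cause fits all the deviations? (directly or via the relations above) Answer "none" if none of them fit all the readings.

Testing each hypothesis:
(A) seal leak — selectivity up miss; off-color product miss; particulate in product miss; viscosity out of range miss; pressure fluctuation miss; flow instability match
(B) pump cavitation — selectivity up match; off-color product miss; particulate in product miss; viscosity out of range match; pressure fluctuation match; flow instability miss
(C) feed contamination — does not account for viscosity out of range, flow instability
(D) catalyst deactivation — does not account for off-color product, particulate in product
(E) heat-exchanger scaling — selectivity up miss; off-color product match; particulate in product match; viscosity out of range miss; pressure fluctuation match; flow instability match
Every candidate fails on at least one observation.

none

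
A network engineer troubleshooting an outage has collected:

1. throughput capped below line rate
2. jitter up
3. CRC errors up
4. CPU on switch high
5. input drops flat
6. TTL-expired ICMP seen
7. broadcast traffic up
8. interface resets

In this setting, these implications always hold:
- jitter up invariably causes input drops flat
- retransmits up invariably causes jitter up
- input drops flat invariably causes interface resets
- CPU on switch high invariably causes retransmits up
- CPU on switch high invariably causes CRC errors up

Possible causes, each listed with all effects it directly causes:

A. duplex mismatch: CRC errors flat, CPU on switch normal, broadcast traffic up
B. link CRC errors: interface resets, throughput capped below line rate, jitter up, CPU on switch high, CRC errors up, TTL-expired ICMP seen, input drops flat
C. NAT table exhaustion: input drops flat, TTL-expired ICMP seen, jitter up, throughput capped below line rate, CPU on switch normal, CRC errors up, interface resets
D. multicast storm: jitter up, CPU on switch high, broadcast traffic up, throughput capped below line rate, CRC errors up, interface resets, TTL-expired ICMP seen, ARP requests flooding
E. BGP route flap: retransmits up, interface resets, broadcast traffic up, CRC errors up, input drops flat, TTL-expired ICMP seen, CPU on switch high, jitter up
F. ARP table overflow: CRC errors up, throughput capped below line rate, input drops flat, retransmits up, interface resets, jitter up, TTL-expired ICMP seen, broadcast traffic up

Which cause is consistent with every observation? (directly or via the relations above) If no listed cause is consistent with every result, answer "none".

Per-candidate check:
(A) duplex mismatch — throughput capped below line rate -; jitter up -; CRC errors up -; CPU on switch high -; input drops flat -; TTL-expired ICMP seen -; broadcast traffic up +; interface resets -
(B) link CRC errors — does not account for broadcast traffic up
(C) NAT table exhaustion — throughput capped below line rate +; jitter up +; CRC errors up +; CPU on switch high -; input drops flat +; TTL-expired ICMP seen +; broadcast traffic up -; interface resets +
(D) multicast storm — accounts for every observation (input drops flat through jitter up → input drops flat)
(E) BGP route flap — does not account for throughput capped below line rate
(F) ARP table overflow — throughput capped below line rate +; jitter up +; CRC errors up +; CPU on switch high -; input drops flat +; TTL-expired ICMP seen +; broadcast traffic up +; interface resets +
(D) is the only candidate with no mismatches.

D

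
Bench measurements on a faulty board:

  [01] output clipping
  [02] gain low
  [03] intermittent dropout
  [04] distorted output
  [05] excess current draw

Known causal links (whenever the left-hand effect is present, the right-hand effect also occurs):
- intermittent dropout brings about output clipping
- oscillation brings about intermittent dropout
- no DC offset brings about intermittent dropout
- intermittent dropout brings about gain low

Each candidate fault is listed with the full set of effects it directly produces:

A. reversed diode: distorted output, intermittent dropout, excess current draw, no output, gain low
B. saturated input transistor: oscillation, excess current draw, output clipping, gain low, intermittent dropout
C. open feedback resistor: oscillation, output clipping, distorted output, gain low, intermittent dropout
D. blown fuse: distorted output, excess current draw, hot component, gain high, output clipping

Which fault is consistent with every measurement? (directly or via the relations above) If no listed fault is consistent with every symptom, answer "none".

For each candidate, compare predicted effects to what was observed:
(A) reversed diode — output clipping match (by intermittent dropout → output clipping); gain low match; intermittent dropout match; distorted output match; excess current draw match
(B) saturated input transistor — does not account for distorted output
(C) open feedback resistor — does not account for excess current draw
(D) blown fuse — fails on gain low, intermittent dropout (predicts gain high, not gain low)
(A) alone accounts for all the evidence.

A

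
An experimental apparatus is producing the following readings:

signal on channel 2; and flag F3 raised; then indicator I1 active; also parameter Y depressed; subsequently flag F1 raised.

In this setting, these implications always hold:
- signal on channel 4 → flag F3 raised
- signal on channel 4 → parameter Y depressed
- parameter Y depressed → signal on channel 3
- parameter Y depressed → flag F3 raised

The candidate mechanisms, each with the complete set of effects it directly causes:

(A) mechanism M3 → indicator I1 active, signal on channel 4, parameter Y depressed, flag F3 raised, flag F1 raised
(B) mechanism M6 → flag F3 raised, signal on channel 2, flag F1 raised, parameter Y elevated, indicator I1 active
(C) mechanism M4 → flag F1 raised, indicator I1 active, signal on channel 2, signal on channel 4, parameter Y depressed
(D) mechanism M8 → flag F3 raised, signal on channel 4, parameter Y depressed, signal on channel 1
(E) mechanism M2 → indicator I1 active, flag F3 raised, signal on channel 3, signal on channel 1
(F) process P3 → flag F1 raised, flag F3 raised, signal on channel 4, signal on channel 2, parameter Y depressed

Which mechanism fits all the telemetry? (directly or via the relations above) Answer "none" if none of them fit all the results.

Testing each hypothesis:
(A) mechanism M3 — signal on channel 2 ✗; flag F3 raised ✓; indicator I1 active ✓; parameter Y depressed ✓; flag F1 raised ✓
(B) mechanism M6 — signal on channel 2 ✓; flag F3 raised ✓; indicator I1 active ✓; parameter Y depressed ✗; flag F1 raised ✓
(C) mechanism M4 — signal on channel 2 ✓; flag F3 raised ✓ (through parameter Y depressed → flag F3 raised); indicator I1 active ✓; parameter Y depressed ✓; flag F1 raised ✓
(D) mechanism M8 — does not account for signal on channel 2, indicator I1 active, flag F1 raised
(E) mechanism M2 — does not account for signal on channel 2, parameter Y depressed, flag F1 raised
(F) process P3 — signal on channel 2 ✓; flag F3 raised ✓; indicator I1 active ✗; parameter Y depressed ✓; flag F1 raised ✓
(C) is the only candidate with no mismatches.

C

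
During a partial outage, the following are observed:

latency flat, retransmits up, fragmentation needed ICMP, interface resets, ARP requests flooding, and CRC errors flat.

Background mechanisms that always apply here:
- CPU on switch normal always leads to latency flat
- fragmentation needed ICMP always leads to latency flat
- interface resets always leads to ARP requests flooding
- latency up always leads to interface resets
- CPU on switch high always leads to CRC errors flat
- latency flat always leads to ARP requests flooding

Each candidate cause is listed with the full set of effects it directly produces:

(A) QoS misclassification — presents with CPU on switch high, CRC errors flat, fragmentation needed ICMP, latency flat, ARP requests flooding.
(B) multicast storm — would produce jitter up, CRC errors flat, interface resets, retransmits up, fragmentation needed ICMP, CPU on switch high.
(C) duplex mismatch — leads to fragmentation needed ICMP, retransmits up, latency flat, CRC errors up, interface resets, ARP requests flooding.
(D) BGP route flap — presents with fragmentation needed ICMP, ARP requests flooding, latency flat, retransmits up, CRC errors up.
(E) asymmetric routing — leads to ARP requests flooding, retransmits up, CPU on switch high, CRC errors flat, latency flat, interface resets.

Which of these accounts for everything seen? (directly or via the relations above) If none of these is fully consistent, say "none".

B

Per-candidate check:
(A) QoS misclassification — does not account for retransmits up, interface resets
(B) multicast storm — latency flat ✓ (via fragmentation needed ICMP → latency flat); retransmits up ✓; fragmentation needed ICMP ✓; interface resets ✓; ARP requests flooding ✓ (via interface resets → ARP requests flooding); CRC errors flat ✓
(C) duplex mismatch — fails on CRC errors flat (predicts CRC errors up, not CRC errors flat)
(D) BGP route flap — fails on interface resets, CRC errors flat (predicts CRC errors up, not CRC errors flat)
(E) asymmetric routing — latency flat ✓; retransmits up ✓; fragmentation needed ICMP ✗; interface resets ✓; ARP requests flooding ✓; CRC errors flat ✓
(B) alone accounts for all the evidence.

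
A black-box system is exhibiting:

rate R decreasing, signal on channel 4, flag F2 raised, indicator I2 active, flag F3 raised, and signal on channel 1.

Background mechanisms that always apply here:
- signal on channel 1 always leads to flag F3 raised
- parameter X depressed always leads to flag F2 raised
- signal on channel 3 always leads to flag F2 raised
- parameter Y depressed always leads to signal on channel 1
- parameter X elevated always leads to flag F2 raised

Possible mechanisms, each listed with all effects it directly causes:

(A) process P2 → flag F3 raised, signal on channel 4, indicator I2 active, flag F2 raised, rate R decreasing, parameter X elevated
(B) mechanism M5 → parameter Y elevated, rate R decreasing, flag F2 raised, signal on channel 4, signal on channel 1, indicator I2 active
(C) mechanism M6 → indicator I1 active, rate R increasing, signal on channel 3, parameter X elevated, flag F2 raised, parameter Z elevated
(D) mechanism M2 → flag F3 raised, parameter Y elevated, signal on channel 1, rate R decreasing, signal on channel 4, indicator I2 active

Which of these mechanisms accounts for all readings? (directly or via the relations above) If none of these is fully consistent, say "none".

Checking each candidate against the observations:
(A) process P2 — rate R decreasing +; signal on channel 4 +; flag F2 raised +; indicator I2 active +; flag F3 raised +; signal on channel 1 -
(B) mechanism M5 — accounts for every observation (flag F3 raised by signal on channel 1 → flag F3 raised)
(C) mechanism M6 — fails on rate R decreasing, signal on channel 4, indicator I2 active, flag F3 raised, signal on channel 1 (predicts rate R increasing, not rate R decreasing)
(D) mechanism M2 — does not account for flag F2 raised
(B) alone accounts for all the evidence.

B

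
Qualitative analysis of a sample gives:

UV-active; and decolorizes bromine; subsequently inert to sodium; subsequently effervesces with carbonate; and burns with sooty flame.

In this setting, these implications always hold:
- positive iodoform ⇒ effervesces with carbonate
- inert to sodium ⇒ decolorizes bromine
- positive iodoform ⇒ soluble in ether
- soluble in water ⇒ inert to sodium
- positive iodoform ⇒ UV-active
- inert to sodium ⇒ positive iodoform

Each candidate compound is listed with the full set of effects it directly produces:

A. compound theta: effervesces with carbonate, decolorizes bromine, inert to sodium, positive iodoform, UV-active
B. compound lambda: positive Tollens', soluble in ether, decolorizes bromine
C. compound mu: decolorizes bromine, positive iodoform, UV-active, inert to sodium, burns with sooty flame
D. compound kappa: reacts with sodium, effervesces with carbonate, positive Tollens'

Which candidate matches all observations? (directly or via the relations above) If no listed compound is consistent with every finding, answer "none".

C

Testing each hypothesis:
(A) compound theta — does not account for burns with sooty flame
(B) compound lambda — UV-active miss; decolorizes bromine match; inert to sodium miss; effervesces with carbonate miss; burns with sooty flame miss
(C) compound mu — UV-active match; decolorizes bromine match; inert to sodium match; effervesces with carbonate match (through positive iodoform → effervesces with carbonate); burns with sooty flame match
(D) compound kappa — UV-active miss; decolorizes bromine miss; inert to sodium miss; effervesces with carbonate match; burns with sooty flame miss
(C) is the only candidate with no mismatches.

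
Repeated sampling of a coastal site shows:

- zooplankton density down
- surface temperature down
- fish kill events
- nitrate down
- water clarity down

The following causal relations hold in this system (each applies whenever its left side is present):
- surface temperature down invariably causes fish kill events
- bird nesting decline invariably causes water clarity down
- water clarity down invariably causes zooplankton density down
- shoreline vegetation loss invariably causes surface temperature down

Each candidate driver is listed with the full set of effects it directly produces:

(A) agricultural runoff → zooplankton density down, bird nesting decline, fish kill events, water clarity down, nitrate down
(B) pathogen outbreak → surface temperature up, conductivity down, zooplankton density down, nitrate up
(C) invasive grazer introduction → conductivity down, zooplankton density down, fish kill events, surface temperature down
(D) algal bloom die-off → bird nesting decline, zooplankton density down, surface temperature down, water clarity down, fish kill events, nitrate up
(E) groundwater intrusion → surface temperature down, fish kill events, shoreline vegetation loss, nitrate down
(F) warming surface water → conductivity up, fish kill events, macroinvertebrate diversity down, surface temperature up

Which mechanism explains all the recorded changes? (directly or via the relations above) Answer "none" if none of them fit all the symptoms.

none

Checking each candidate against the observations:
(A) agricultural runoff — zooplankton density down ✓; surface temperature down ✗; fish kill events ✓; nitrate down ✓; water clarity down ✓
(B) pathogen outbreak — zooplankton density down ✓; surface temperature down ✗; fish kill events ✗; nitrate down ✗; water clarity down ✗
(C) invasive grazer introduction — does not account for nitrate down, water clarity down
(D) algal bloom die-off — fails on nitrate down (predicts nitrate up, not nitrate down)
(E) groundwater intrusion — zooplankton density down ✗; surface temperature down ✓; fish kill events ✓; nitrate down ✓; water clarity down ✗
(F) warming surface water — zooplankton density down ✗; surface temperature down ✗; fish kill events ✓; nitrate down ✗; water clarity down ✗
None of the listed candidates fits everything.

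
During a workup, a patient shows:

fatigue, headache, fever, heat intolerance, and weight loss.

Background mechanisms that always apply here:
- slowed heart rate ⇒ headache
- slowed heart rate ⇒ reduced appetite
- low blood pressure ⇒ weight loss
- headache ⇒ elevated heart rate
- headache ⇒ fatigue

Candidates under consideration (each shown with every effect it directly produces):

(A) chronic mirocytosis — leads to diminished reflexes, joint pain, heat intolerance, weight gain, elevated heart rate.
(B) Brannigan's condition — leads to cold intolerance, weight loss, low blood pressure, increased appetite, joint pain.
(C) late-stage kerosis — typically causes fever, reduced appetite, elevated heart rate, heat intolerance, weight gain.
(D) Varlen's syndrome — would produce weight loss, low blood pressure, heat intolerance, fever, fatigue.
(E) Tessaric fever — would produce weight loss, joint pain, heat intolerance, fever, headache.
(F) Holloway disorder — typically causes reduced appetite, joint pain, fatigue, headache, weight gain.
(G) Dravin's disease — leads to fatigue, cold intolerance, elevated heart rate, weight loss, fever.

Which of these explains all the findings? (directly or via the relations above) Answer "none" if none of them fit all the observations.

E

Per-candidate check:
(A) chronic mirocytosis — fails on fatigue, headache, fever, weight loss (predicts weight gain, not weight loss)
(B) Brannigan's condition — fatigue NO; headache NO; fever NO; heat intolerance NO; weight loss yes
(C) late-stage kerosis — fails on fatigue, headache, weight loss (predicts weight gain, not weight loss)
(D) Varlen's syndrome — does not account for headache
(E) Tessaric fever — accounts for every observation (fatigue via headache → fatigue)
(F) Holloway disorder — fails on fever, heat intolerance, weight loss (predicts weight gain, not weight loss)
(G) Dravin's disease — fails on headache, heat intolerance (predicts cold intolerance, not heat intolerance)
(E) alone accounts for all the evidence.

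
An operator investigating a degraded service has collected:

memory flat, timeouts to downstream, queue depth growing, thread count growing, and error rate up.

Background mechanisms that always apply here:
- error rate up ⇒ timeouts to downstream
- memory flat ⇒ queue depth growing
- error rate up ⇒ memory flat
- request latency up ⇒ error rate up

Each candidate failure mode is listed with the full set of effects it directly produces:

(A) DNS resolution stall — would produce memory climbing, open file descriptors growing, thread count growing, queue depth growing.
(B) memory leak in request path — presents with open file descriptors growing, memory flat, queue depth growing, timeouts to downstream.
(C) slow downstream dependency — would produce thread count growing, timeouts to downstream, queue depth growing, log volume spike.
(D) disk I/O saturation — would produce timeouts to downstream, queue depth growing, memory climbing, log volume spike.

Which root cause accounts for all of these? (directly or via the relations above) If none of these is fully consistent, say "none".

Testing each hypothesis:
(A) DNS resolution stall — fails on memory flat, timeouts to downstream, error rate up (predicts memory climbing, not memory flat)
(B) memory leak in request path — does not account for thread count growing, error rate up
(C) slow downstream dependency — does not account for memory flat, error rate up
(D) disk I/O saturation — fails on memory flat, thread count growing, error rate up (predicts memory climbing, not memory flat)
No candidate is consistent with all observations.

none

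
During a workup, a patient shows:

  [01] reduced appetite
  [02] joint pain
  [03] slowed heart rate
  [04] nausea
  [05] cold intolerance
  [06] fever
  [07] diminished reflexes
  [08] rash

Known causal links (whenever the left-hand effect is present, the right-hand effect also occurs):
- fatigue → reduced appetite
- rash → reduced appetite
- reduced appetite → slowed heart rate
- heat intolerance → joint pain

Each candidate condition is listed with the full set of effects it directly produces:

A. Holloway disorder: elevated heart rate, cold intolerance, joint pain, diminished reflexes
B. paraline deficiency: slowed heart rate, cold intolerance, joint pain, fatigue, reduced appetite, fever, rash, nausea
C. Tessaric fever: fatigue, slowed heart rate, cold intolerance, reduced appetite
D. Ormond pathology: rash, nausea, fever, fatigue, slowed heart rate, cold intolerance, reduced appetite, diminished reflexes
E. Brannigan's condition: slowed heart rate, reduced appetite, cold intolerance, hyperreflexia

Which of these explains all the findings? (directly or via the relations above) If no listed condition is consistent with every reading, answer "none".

none

Per-candidate check:
(A) Holloway disorder — fails on reduced appetite, slowed heart rate, nausea, fever, rash (predicts elevated heart rate, not slowed heart rate)
(B) paraline deficiency — reduced appetite match; joint pain match; slowed heart rate match; nausea match; cold intolerance match; fever match; diminished reflexes miss; rash match
(C) Tessaric fever — does not account for joint pain, nausea, fever, diminished reflexes, rash
(D) Ormond pathology — reduced appetite match; joint pain miss; slowed heart rate match; nausea match; cold intolerance match; fever match; diminished reflexes match; rash match
(E) Brannigan's condition — reduced appetite match; joint pain miss; slowed heart rate match; nausea miss; cold intolerance match; fever miss; diminished reflexes miss; rash miss
No candidate is consistent with all observations.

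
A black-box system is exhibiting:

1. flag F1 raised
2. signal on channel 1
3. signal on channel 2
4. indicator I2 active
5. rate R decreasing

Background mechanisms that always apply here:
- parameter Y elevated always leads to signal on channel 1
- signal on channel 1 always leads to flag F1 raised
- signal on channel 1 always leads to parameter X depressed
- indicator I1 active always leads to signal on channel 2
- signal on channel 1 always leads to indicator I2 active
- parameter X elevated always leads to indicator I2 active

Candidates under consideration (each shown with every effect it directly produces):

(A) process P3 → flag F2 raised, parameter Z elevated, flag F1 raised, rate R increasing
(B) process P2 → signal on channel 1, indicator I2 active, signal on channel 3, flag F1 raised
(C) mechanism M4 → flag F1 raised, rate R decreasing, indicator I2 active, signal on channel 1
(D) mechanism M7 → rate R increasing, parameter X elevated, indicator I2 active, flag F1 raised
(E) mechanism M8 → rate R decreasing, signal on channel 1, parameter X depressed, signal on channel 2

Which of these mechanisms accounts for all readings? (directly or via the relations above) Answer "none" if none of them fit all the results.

Testing each hypothesis:
(A) process P3 — flag F1 raised yes; signal on channel 1 NO; signal on channel 2 NO; indicator I2 active NO; rate R decreasing NO
(B) process P2 — flag F1 raised yes; signal on channel 1 yes; signal on channel 2 NO; indicator I2 active yes; rate R decreasing NO
(C) mechanism M4 — does not account for signal on channel 2
(D) mechanism M7 — flag F1 raised yes; signal on channel 1 NO; signal on channel 2 NO; indicator I2 active yes; rate R decreasing NO
(E) mechanism M8 — flag F1 raised yes (through signal on channel 1 → flag F1 raised); signal on channel 1 yes; signal on channel 2 yes; indicator I2 active yes (through signal on channel 1 → indicator I2 active); rate R decreasing yes
(E) alone accounts for all the evidence.

E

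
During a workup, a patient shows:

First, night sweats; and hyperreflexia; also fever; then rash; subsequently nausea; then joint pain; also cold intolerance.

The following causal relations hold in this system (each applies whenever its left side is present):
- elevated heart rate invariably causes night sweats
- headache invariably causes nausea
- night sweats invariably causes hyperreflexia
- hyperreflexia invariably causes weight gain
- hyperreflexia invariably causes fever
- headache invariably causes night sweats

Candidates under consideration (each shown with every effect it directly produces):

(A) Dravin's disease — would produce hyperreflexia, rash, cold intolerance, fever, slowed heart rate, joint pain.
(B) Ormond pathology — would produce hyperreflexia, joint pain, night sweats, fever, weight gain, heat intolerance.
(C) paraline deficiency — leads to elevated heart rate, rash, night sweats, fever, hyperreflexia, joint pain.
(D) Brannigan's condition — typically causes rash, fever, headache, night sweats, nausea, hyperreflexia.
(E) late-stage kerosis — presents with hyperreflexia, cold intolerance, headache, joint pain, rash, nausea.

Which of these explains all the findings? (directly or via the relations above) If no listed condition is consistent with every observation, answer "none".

E

For each candidate, compare predicted effects to what was observed:
(A) Dravin's disease — does not account for night sweats, nausea
(B) Ormond pathology — fails on rash, nausea, cold intolerance (predicts heat intolerance, not cold intolerance)
(C) paraline deficiency — night sweats match; hyperreflexia match; fever match; rash match; nausea miss; joint pain match; cold intolerance miss
(D) Brannigan's condition — night sweats match; hyperreflexia match; fever match; rash match; nausea match; joint pain miss; cold intolerance miss
(E) late-stage kerosis — night sweats match (via headache → night sweats); hyperreflexia match; fever match (via hyperreflexia → fever); rash match; nausea match; joint pain match; cold intolerance match
(E) is the only candidate with no mismatches.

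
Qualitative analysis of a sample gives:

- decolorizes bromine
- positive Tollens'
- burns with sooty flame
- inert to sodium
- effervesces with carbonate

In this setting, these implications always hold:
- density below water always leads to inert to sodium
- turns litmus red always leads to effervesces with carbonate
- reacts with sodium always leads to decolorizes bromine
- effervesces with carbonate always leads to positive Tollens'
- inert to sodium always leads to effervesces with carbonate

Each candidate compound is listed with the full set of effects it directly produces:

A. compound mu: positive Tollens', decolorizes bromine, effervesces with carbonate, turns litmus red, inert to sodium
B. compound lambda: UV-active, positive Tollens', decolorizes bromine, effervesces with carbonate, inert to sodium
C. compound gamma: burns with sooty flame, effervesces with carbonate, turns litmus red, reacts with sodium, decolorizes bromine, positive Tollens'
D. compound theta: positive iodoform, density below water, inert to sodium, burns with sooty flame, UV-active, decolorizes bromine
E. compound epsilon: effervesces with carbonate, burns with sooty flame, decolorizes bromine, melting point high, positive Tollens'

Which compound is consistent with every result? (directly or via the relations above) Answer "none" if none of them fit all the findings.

Checking each candidate against the observations:
(A) compound mu — decolorizes bromine yes; positive Tollens' yes; burns with sooty flame NO; inert to sodium yes; effervesces with carbonate yes
(B) compound lambda — decolorizes bromine yes; positive Tollens' yes; burns with sooty flame NO; inert to sodium yes; effervesces with carbonate yes
(C) compound gamma — fails on inert to sodium (predicts reacts with sodium, not inert to sodium)
(D) compound theta — accounts for every observation (positive Tollens' by inert to sodium → effervesces with carbonate → positive Tollens')
(E) compound epsilon — does not account for inert to sodium
(D) is the only candidate with no mismatches.

D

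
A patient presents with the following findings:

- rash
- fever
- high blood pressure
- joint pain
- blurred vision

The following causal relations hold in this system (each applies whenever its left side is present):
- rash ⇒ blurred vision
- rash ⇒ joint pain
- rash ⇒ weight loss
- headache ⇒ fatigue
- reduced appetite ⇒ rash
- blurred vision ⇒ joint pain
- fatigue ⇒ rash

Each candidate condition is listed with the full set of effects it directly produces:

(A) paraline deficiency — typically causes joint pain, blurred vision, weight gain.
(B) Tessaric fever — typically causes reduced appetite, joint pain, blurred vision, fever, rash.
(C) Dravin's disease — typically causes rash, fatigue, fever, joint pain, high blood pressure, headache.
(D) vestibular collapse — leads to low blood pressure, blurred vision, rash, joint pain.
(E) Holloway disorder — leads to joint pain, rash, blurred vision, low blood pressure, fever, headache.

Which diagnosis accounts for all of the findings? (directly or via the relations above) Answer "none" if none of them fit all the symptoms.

Per-candidate check:
(A) paraline deficiency — rash -; fever -; high blood pressure -; joint pain +; blurred vision +
(B) Tessaric fever — rash +; fever +; high blood pressure -; joint pain +; blurred vision +
(C) Dravin's disease — rash +; fever +; high blood pressure +; joint pain +; blurred vision + (through rash → blurred vision)
(D) vestibular collapse — fails on fever, high blood pressure (predicts low blood pressure, not high blood pressure)
(E) Holloway disorder — fails on high blood pressure (predicts low blood pressure, not high blood pressure)
(C) is the only candidate with no mismatches.

C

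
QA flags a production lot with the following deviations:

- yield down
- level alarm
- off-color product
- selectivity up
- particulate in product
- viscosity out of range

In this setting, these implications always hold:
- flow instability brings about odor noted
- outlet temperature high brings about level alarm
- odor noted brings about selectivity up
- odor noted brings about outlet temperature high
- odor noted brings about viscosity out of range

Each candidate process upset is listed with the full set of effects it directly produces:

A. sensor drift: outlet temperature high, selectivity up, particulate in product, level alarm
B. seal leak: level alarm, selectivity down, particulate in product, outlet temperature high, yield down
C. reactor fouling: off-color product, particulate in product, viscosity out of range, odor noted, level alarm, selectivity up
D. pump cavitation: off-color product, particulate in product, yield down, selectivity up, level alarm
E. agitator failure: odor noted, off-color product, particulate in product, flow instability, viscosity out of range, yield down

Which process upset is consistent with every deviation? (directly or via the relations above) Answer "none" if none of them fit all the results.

Checking each candidate against the observations:
(A) sensor drift — does not account for yield down, off-color product, viscosity out of range
(B) seal leak — yield down match; level alarm match; off-color product miss; selectivity up miss; particulate in product match; viscosity out of range miss
(C) reactor fouling — does not account for yield down
(D) pump cavitation — yield down match; level alarm match; off-color product match; selectivity up match; particulate in product match; viscosity out of range miss
(E) agitator failure — yield down match; level alarm match (by odor noted → outlet temperature high → level alarm); off-color product match; selectivity up match (by odor noted → selectivity up); particulate in product match; viscosity out of range match
(E) is the only candidate with no mismatches.

E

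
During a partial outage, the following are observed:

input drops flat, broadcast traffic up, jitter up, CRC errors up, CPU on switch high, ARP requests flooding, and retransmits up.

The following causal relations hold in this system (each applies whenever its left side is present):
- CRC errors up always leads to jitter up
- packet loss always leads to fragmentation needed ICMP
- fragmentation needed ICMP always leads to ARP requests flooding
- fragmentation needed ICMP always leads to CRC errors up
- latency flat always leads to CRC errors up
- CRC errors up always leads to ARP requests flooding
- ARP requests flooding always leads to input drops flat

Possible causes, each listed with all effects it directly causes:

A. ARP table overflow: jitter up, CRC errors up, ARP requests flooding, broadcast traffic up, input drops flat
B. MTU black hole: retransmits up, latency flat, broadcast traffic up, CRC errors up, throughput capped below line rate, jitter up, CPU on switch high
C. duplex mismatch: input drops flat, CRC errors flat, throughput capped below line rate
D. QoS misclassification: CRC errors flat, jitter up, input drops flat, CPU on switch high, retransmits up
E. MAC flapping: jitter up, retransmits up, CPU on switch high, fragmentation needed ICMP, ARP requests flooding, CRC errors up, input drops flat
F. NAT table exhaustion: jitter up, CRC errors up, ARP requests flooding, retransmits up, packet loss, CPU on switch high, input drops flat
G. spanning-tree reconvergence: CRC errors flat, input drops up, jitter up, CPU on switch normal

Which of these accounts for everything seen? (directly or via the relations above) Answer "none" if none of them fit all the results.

For each candidate, compare predicted effects to what was observed:
(A) ARP table overflow — does not account for CPU on switch high, retransmits up
(B) MTU black hole — accounts for every observation (input drops flat by CRC errors up → ARP requests flooding → input drops flat)
(C) duplex mismatch — input drops flat +; broadcast traffic up -; jitter up -; CRC errors up -; CPU on switch high -; ARP requests flooding -; retransmits up -
(D) QoS misclassification — fails on broadcast traffic up, CRC errors up, ARP requests flooding (predicts CRC errors flat, not CRC errors up)
(E) MAC flapping — does not account for broadcast traffic up
(F) NAT table exhaustion — input drops flat +; broadcast traffic up -; jitter up +; CRC errors up +; CPU on switch high +; ARP requests flooding +; retransmits up +
(G) spanning-tree reconvergence — fails on input drops flat, broadcast traffic up, CRC errors up, CPU on switch high, ARP requests flooding, retransmits up (predicts input drops up, not input drops flat; predicts CRC errors flat, not CRC errors up; predicts CPU on switch normal, not CPU on switch high)
Only (B) is consistent with every observation.

B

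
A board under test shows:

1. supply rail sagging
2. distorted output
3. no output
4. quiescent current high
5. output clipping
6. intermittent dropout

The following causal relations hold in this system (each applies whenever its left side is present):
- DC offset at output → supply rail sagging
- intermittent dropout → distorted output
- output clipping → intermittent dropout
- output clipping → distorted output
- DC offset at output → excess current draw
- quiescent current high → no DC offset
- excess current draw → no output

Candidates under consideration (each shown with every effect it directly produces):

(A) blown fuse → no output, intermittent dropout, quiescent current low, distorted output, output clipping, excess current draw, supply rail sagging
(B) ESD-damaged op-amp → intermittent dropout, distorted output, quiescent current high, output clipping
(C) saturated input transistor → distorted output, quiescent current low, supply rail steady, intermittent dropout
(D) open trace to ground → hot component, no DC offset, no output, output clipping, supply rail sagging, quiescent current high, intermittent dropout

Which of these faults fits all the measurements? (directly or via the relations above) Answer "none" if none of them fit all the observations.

Per-candidate check:
(A) blown fuse — supply rail sagging ✓; distorted output ✓; no output ✓; quiescent current high ✗; output clipping ✓; intermittent dropout ✓
(B) ESD-damaged op-amp — does not account for supply rail sagging, no output
(C) saturated input transistor — supply rail sagging ✗; distorted output ✓; no output ✗; quiescent current high ✗; output clipping ✗; intermittent dropout ✓
(D) open trace to ground — accounts for every observation (distorted output by intermittent dropout → distorted output)
(D) is the only candidate with no mismatches.

D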